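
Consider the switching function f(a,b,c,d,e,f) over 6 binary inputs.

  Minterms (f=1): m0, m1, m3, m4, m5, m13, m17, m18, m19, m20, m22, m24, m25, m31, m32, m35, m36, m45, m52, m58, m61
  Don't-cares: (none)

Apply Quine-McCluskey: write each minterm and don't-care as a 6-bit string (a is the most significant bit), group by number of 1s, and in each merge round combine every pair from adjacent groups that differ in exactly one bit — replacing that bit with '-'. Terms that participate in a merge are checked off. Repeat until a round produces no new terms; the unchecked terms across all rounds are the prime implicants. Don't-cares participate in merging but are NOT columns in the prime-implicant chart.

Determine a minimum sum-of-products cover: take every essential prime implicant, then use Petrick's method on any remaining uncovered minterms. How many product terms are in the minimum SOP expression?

10

[col 0] 000000*, 000001*, 000011*, 000100*, 000101*, 001101*, 010001*, 010010*, 010011*, 010100*, 010110*, 011000*, 011001*, 011111, 100000*, 100011*, 100100*, 101101*, 110100*, 111010, 111101*
[col 1] -00000*, -00011, -00100*, -01101, -10100*, 0-0001*, 0-0011*, 0-0100*, 00-101, 000-00*, 000-01*, 0000-1*, 00000-*, 00010-*, 01-001, 010-10, 0100-1*, 01001-, 0101-0, 01100-, 1-0100*, 1-1101, 100-00*
[col 2] --0100, -00-00, 0-00-1, 000-0-
Prime implicants: --0100, -00-00, -00011, -01101, 0-00-1, 00-101, 000-0-, 01-001, 010-10, 01001-, 0101-0, 01100-, 011111, 1-1101, 111010
PI chart (minterm → PIs covering it):
  0 | -00-00,000-0-
  1 | 0-00-1,000-0-
  3 | -00011,0-00-1
  4 | --0100,-00-00,000-0-
  5 | 00-101,000-0-
  13 | -01101,00-101
  17 | 0-00-1,01-001
  18 | 010-10,01001-
  19 | 0-00-1,01001-
  20 | --0100,0101-0
  22 | 010-10,0101-0
  24 | 01100-  (sole → essential)
  25 | 01-001,01100-
  31 | 011111  (sole → essential)
  32 | -00-00  (sole → essential)
  35 | -00011  (sole → essential)
  36 | --0100,-00-00
  45 | -01101,1-1101
  52 | --0100  (sole → essential)
  58 | 111010  (sole → essential)
  61 | 1-1101  (sole → essential)
Essential prime implicants: --0100, -00-00, -00011, 01100-, 011111, 1-1101, 111010
Petrick residual → 0-00-1, 00-101, 010-10
Minimum SOP uses 10 PIs: c'de'f' + b'c'e'f' + b'c'd'ef + a'c'd'f + a'b'de'f + a'bc'ef' + a'bcd'e' + a'bcdef + acde'f + abcd'ef'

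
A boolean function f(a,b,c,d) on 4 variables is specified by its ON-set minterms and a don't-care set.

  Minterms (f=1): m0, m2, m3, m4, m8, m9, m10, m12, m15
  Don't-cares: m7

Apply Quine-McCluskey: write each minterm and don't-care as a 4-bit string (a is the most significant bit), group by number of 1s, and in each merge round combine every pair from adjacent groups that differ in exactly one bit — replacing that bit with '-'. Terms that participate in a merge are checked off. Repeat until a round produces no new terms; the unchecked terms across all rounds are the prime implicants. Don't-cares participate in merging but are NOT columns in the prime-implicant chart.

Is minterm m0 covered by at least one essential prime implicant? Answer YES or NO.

YES

[col 0] 0000*, 0010*, 0011*, 0100*, 0111*, 1000*, 1001*, 1010*, 1100*, 1111*
[col 1] -000*, -010*, -100*, -111, 0-00*, 0-11, 00-0*, 001-, 1-00*, 10-0*, 100-
[col 2] --00, -0-0
Prime implicants: --00, -0-0, -111, 0-11, 001-, 100-
PI chart (minterm → PIs covering it):
  0 | --00,-0-0
  2 | -0-0,001-
  3 | 0-11,001-
  4 | --00  (sole → essential)
  8 | --00,-0-0,100-
  9 | 100-  (sole → essential)
  10 | -0-0  (sole → essential)
  12 | --00  (sole → essential)
  15 | -111  (sole → essential)
Essential prime implicants: --00, -0-0, -111, 100-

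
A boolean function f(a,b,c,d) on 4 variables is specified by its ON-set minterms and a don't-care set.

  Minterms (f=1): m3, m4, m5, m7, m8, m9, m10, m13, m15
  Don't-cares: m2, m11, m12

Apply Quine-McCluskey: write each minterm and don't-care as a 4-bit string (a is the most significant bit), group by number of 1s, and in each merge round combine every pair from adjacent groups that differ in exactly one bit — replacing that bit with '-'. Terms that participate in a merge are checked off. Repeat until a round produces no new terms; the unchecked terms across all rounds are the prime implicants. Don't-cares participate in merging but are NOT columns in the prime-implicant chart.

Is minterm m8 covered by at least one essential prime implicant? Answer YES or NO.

Round 0: 0010✓ 0011✓ 0100✓ 0101✓ 0111✓ 1000✓ 1001✓ 1010✓ 1011✓ 1100✓ 1101✓ 1111✓
Round 1: -010✓ -011✓ -100✓ -101✓ -111✓ 0-11✓ 001-✓ 01-1✓ 010-✓ 1-00✓ 1-01✓ 1-11✓ 10-0✓ 10-1✓ 100-✓ 101-✓ 11-1✓ 110-✓
Round 2: --11 -01- -1-1 -10- 1--1 1-0- 10--
PIs = {--11, -01-, -1-1, -10-, 1--1, 1-0-, 10--}
Coverage chart:
  m3: --11,-01-
  m4: -10- ←essential
  m5: -1-1,-10-
  m7: --11,-1-1
  m8: 1-0-,10--
  m9: 1--1,1-0-,10--
  m10: -01-,10--
  m13: -1-1,-10-,1--1,1-0-
  m15: --11,-1-1,1--1
Essential: -10-

NO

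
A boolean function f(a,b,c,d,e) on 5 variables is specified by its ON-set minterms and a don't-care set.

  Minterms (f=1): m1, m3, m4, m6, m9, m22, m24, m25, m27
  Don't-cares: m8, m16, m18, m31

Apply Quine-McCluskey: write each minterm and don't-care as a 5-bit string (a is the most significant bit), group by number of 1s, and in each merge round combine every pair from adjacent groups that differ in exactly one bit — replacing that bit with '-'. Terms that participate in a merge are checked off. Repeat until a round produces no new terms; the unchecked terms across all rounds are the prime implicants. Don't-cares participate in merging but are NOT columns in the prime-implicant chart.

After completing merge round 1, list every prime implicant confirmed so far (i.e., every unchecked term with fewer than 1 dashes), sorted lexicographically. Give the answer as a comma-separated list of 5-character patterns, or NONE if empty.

size-2^0 implicants → 00001(✓)  00011(✓)  00100(✓)  00110(✓)  01000(✓)  01001(✓)  10000(✓)  10010(✓)  10110(✓)  11000(✓)  11001(✓)  11011(✓)  11111(✓)
size-2^1 implicants → -0110  -1000(✓)  -1001(✓)  0-001  000-1  001-0  0100-(✓)  1-000  10-10  100-0  11-11  110-1  1100-(✓)
size-2^2 implicants → -100-
Unchecked terms (primes): -0110, -100-, 0-001, 000-1, 001-0, 1-000, 10-10, 100-0, 11-11, 110-1

NONE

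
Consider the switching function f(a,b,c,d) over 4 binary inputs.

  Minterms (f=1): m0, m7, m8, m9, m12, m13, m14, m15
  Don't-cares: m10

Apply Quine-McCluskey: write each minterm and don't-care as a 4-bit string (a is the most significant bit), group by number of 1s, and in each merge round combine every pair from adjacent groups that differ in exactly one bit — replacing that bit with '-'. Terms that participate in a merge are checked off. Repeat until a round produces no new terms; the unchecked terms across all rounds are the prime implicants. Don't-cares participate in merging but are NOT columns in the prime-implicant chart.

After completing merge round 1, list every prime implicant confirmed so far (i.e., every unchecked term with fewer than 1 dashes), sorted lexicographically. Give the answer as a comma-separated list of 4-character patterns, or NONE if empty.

NONE

[col 0] 0000*, 0111*, 1000*, 1001*, 1010*, 1100*, 1101*, 1110*, 1111*
[col 1] -000, -111, 1-00*, 1-01*, 1-10*, 10-0*, 100-*, 11-0*, 11-1*, 110-*, 111-*
[col 2] 1--0, 1-0-, 11--
Prime implicants: -000, -111, 1--0, 1-0-, 11--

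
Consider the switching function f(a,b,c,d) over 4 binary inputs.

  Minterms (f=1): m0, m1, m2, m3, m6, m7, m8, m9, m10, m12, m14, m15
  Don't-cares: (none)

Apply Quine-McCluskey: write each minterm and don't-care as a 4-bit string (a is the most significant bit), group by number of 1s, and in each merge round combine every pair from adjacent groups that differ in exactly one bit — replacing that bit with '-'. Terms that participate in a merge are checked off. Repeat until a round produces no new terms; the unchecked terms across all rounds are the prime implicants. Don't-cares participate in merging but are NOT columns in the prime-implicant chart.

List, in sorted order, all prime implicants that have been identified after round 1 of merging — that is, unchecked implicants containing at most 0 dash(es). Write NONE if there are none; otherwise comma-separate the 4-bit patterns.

size-2^0 implicants → 0000(✓)  0001(✓)  0010(✓)  0011(✓)  0110(✓)  0111(✓)  1000(✓)  1001(✓)  1010(✓)  1100(✓)  1110(✓)  1111(✓)
size-2^1 implicants → -000(✓)  -001(✓)  -010(✓)  -110(✓)  -111(✓)  0-10(✓)  0-11(✓)  00-0(✓)  00-1(✓)  000-(✓)  001-(✓)  011-(✓)  1-00(✓)  1-10(✓)  10-0(✓)  100-(✓)  11-0(✓)  111-(✓)
size-2^2 implicants → --10  -0-0  -00-  -11-  0-1-  00--  1--0
Unchecked terms (primes): --10, -0-0, -00-, -11-, 0-1-, 00--, 1--0

NONE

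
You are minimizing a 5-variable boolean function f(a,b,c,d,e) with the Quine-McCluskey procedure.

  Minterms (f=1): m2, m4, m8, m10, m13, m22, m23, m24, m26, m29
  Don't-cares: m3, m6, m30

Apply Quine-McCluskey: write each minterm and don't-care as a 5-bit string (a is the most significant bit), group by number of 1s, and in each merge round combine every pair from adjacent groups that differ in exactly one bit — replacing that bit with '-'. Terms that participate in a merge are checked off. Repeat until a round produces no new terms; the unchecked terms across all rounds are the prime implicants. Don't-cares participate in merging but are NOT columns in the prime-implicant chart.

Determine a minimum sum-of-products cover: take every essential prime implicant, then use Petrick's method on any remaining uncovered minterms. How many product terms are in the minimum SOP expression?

5

[col 0] 00010*, 00011*, 00100*, 00110*, 01000*, 01010*, 01101*, 10110*, 10111*, 11000*, 11010*, 11101*, 11110*
[col 1] -0110, -1000*, -1010*, -1101, 0-010, 00-10, 0001-, 001-0, 010-0*, 1-110, 1011-, 11-10, 110-0*
[col 2] -10-0
Prime implicants: -0110, -10-0, -1101, 0-010, 00-10, 0001-, 001-0, 1-110, 1011-, 11-10
PI chart (minterm → PIs covering it):
  2 | 0-010,00-10,0001-
  4 | 001-0  (sole → essential)
  8 | -10-0  (sole → essential)
  10 | -10-0,0-010
  13 | -1101  (sole → essential)
  22 | -0110,1-110,1011-
  23 | 1011-  (sole → essential)
  24 | -10-0  (sole → essential)
  26 | -10-0,11-10
  29 | -1101  (sole → essential)
Essential prime implicants: -10-0, -1101, 001-0, 1011-
Petrick residual → 0-010
Minimum SOP uses 5 PIs: bc'e' + bcd'e + a'c'de' + a'b'ce' + ab'cd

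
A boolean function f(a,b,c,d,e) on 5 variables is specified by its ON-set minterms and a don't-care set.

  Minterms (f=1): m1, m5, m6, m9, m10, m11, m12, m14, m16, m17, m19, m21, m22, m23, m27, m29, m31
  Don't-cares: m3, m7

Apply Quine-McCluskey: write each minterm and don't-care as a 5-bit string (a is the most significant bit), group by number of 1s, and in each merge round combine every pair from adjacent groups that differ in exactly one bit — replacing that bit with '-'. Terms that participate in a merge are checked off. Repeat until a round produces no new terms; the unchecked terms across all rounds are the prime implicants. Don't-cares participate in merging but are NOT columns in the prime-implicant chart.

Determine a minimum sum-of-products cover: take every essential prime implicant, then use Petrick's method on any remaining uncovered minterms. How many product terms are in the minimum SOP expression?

[col 0] 00001*, 00011*, 00101*, 00110*, 00111*, 01001*, 01010*, 01011*, 01100*, 01110*, 10000*, 10001*, 10011*, 10101*, 10110*, 10111*, 11011*, 11101*, 11111*
[col 1] -0001*, -0011*, -0101*, -0110*, -0111*, -1011*, 0-001*, 0-011*, 0-110, 00-01*, 00-11*, 000-1*, 001-1*, 0011-*, 01-10, 010-1*, 0101-, 011-0, 1-011*, 1-101*, 1-111*, 10-01*, 10-11*, 100-1*, 1000-, 101-1*, 1011-*, 11-11*, 111-1*
[col 2] --011, -0-01*, -0-11*, -00-1*, -01-1*, -011-, 0-0-1, 00--1*, 1--11, 1-1-1, 10--1*
[col 3] -0--1
Prime implicants: --011, -0--1, -011-, 0-0-1, 0-110, 01-10, 0101-, 011-0, 1--11, 1-1-1, 1000-
PI chart (minterm → PIs covering it):
  1 | -0--1,0-0-1
  5 | -0--1  (sole → essential)
  6 | -011-,0-110
  9 | 0-0-1  (sole → essential)
  10 | 01-10,0101-
  11 | --011,0-0-1,0101-
  12 | 011-0  (sole → essential)
  14 | 0-110,01-10,011-0
  16 | 1000-  (sole → essential)
  17 | -0--1,1000-
  19 | --011,-0--1,1--11
  21 | -0--1,1-1-1
  22 | -011-  (sole → essential)
  23 | -0--1,-011-,1--11,1-1-1
  27 | --011,1--11
  29 | 1-1-1  (sole → essential)
  31 | 1--11,1-1-1
Essential prime implicants: -0--1, -011-, 0-0-1, 011-0, 1-1-1, 1000-
Petrick residual → --011, 01-10
Minimum SOP uses 8 PIs: c'de + b'e + b'cd + a'c'e + a'bde' + a'bce' + ace + ab'c'd'

8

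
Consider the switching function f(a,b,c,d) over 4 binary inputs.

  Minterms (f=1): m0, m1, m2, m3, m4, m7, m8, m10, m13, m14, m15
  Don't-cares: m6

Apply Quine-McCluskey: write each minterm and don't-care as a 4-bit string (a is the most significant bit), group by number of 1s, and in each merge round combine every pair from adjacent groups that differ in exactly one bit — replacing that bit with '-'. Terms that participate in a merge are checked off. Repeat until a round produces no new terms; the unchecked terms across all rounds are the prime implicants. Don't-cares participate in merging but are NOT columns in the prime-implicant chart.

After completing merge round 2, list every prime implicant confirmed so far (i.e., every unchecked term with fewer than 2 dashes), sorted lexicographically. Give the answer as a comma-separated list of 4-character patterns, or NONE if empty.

Round 0: 0000✓ 0001✓ 0010✓ 0011✓ 0100✓ 0110✓ 0111✓ 1000✓ 1010✓ 1101✓ 1110✓ 1111✓
Round 1: -000✓ -010✓ -110✓ -111✓ 0-00✓ 0-10✓ 0-11✓ 00-0✓ 00-1✓ 000-✓ 001-✓ 01-0✓ 011-✓ 1-10✓ 10-0✓ 11-1 111-✓
Round 2: --10 -0-0 -11- 0--0 0-1- 00--
PIs = {--10, -0-0, -11-, 0--0, 0-1-, 00--, 11-1}

11-1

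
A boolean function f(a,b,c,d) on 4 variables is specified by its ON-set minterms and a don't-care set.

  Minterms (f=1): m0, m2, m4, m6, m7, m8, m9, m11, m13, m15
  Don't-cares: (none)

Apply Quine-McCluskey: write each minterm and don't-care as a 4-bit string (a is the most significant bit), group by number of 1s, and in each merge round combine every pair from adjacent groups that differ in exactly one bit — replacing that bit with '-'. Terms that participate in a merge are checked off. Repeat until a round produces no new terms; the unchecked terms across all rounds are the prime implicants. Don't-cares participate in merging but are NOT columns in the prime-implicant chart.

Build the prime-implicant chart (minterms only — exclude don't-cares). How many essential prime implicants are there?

2

size-2^0 implicants → 0000(✓)  0010(✓)  0100(✓)  0110(✓)  0111(✓)  1000(✓)  1001(✓)  1011(✓)  1101(✓)  1111(✓)
size-2^1 implicants → -000  -111  0-00(✓)  0-10(✓)  00-0(✓)  01-0(✓)  011-  1-01(✓)  1-11(✓)  10-1(✓)  100-  11-1(✓)
size-2^2 implicants → 0--0  1--1
Unchecked terms (primes): -000, -111, 0--0, 011-, 1--1, 100-
Minterm coverage:
  m0 ⊆ -000,0--0
  m2 ⊆ 0--0 [E]
  m4 ⊆ 0--0 [E]
  m6 ⊆ 0--0,011-
  m7 ⊆ -111,011-
  m8 ⊆ -000,100-
  m9 ⊆ 1--1,100-
  m11 ⊆ 1--1 [E]
  m13 ⊆ 1--1 [E]
  m15 ⊆ -111,1--1
E = {0--0, 1--1}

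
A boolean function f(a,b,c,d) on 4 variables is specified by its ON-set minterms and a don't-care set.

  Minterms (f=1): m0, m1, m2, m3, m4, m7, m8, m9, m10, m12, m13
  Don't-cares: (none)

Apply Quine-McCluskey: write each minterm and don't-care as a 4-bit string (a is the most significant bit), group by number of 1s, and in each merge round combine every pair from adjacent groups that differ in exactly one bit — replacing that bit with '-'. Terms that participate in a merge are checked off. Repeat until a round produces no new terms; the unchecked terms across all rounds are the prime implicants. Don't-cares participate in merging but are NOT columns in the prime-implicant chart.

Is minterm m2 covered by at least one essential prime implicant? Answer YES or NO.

YES

size-2^0 implicants → 0000(✓)  0001(✓)  0010(✓)  0011(✓)  0100(✓)  0111(✓)  1000(✓)  1001(✓)  1010(✓)  1100(✓)  1101(✓)
size-2^1 implicants → -000(✓)  -001(✓)  -010(✓)  -100(✓)  0-00(✓)  0-11  00-0(✓)  00-1(✓)  000-(✓)  001-(✓)  1-00(✓)  1-01(✓)  10-0(✓)  100-(✓)  110-(✓)
size-2^2 implicants → --00  -0-0  -00-  00--  1-0-
Unchecked terms (primes): --00, -0-0, -00-, 0-11, 00--, 1-0-
Minterm coverage:
  m0 ⊆ --00,-0-0,-00-,00--
  m1 ⊆ -00-,00--
  m2 ⊆ -0-0,00--
  m3 ⊆ 0-11,00--
  m4 ⊆ --00 [E]
  m7 ⊆ 0-11 [E]
  m8 ⊆ --00,-0-0,-00-,1-0-
  m9 ⊆ -00-,1-0-
  m10 ⊆ -0-0 [E]
  m12 ⊆ --00,1-0-
  m13 ⊆ 1-0- [E]
E = {--00, -0-0, 0-11, 1-0-}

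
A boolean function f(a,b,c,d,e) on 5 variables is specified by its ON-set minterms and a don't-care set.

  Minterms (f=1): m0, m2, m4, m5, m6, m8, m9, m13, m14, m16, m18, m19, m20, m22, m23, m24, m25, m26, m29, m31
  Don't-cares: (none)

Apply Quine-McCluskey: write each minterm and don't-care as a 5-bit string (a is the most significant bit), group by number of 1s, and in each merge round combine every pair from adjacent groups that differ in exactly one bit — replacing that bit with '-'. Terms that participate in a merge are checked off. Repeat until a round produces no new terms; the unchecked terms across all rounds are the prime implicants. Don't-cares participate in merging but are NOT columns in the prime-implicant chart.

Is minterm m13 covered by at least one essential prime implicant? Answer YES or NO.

size-2^0 implicants → 00000(✓)  00010(✓)  00100(✓)  00101(✓)  00110(✓)  01000(✓)  01001(✓)  01101(✓)  01110(✓)  10000(✓)  10010(✓)  10011(✓)  10100(✓)  10110(✓)  10111(✓)  11000(✓)  11001(✓)  11010(✓)  11101(✓)  11111(✓)
size-2^1 implicants → -0000(✓)  -0010(✓)  -0100(✓)  -0110(✓)  -1000(✓)  -1001(✓)  -1101(✓)  0-000(✓)  0-101  0-110  00-00(✓)  00-10(✓)  000-0(✓)  001-0(✓)  0010-  01-01(✓)  0100-(✓)  1-000(✓)  1-010(✓)  1-111  10-00(✓)  10-10(✓)  10-11(✓)  100-0(✓)  1001-(✓)  101-0(✓)  1011-(✓)  11-01(✓)  110-0(✓)  1100-(✓)  111-1
size-2^2 implicants → --000  -0-00(✓)  -0-10(✓)  -00-0(✓)  -01-0(✓)  -1-01  -100-  00--0(✓)  1-0-0  10--0(✓)  10-1-
size-2^3 implicants → -0--0
Unchecked terms (primes): --000, -0--0, -1-01, -100-, 0-101, 0-110, 0010-, 1-0-0, 1-111, 10-1-, 111-1
Minterm coverage:
  m0 ⊆ --000,-0--0
  m2 ⊆ -0--0 [E]
  m4 ⊆ -0--0,0010-
  m5 ⊆ 0-101,0010-
  m6 ⊆ -0--0,0-110
  m8 ⊆ --000,-100-
  m9 ⊆ -1-01,-100-
  m13 ⊆ -1-01,0-101
  m14 ⊆ 0-110 [E]
  m16 ⊆ --000,-0--0,1-0-0
  m18 ⊆ -0--0,1-0-0,10-1-
  m19 ⊆ 10-1- [E]
  m20 ⊆ -0--0 [E]
  m22 ⊆ -0--0,10-1-
  m23 ⊆ 1-111,10-1-
  m24 ⊆ --000,-100-,1-0-0
  m25 ⊆ -1-01,-100-
  m26 ⊆ 1-0-0 [E]
  m29 ⊆ -1-01,111-1
  m31 ⊆ 1-111,111-1
E = {-0--0, 0-110, 1-0-0, 10-1-}

NO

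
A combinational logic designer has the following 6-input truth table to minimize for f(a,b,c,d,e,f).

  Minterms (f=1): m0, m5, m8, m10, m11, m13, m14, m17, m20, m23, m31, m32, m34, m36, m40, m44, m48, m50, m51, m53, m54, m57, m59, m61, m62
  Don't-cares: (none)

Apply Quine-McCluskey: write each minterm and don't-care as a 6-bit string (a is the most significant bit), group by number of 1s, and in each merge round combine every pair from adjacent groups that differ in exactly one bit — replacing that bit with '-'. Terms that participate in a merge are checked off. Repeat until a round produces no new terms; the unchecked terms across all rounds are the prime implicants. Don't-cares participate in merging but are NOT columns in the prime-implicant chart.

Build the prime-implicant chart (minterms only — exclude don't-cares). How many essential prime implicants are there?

11

[col 0] 000000*, 000101*, 001000*, 001010*, 001011*, 001101*, 001110*, 010001, 010100, 010111*, 011111*, 100000*, 100010*, 100100*, 101000*, 101100*, 110000*, 110010*, 110011*, 110101*, 110110*, 111001*, 111011*, 111101*, 111110*
[col 1] -00000*, -01000*, 00-000*, 00-101, 001-10, 0010-0, 00101-, 01-111, 1-0000*, 1-0010*, 10-000*, 10-100*, 100-00*, 1000-0*, 101-00*, 11-011, 11-101, 11-110, 110-10, 1100-0*, 11001-, 111-01, 1110-1
[col 2] -0-000, 1-00-0, 10--00
Prime implicants: -0-000, 00-101, 001-10, 0010-0, 00101-, 01-111, 010001, 010100, 1-00-0, 10--00, 11-011, 11-101, 11-110, 110-10, 11001-, 111-01, 1110-1
PI chart (minterm → PIs covering it):
  0 | -0-000  (sole → essential)
  5 | 00-101  (sole → essential)
  8 | -0-000,0010-0
  10 | 001-10,0010-0,00101-
  11 | 00101-  (sole → essential)
  13 | 00-101  (sole → essential)
  14 | 001-10  (sole → essential)
  17 | 010001  (sole → essential)
  20 | 010100  (sole → essential)
  23 | 01-111  (sole → essential)
  31 | 01-111  (sole → essential)
  32 | -0-000,1-00-0,10--00
  34 | 1-00-0  (sole → essential)
  36 | 10--00  (sole → essential)
  40 | -0-000,10--00
  44 | 10--00  (sole → essential)
  48 | 1-00-0  (sole → essential)
  50 | 1-00-0,110-10,11001-
  51 | 11-011,11001-
  53 | 11-101  (sole → essential)
  54 | 11-110,110-10
  57 | 111-01,1110-1
  59 | 11-011,1110-1
  61 | 11-101,111-01
  62 | 11-110  (sole → essential)
Essential prime implicants: -0-000, 00-101, 001-10, 00101-, 01-111, 010001, 010100, 1-00-0, 10--00, 11-101, 11-110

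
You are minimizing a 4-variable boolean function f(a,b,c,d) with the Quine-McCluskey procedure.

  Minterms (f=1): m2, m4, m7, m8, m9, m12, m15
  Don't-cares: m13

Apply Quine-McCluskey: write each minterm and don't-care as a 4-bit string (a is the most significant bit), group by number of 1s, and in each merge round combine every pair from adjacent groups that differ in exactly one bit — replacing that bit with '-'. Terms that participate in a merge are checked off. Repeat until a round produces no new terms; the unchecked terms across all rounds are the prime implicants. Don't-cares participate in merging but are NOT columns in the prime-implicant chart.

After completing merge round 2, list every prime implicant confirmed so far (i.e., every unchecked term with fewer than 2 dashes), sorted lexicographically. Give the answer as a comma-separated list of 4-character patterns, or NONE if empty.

size-2^0 implicants → 0010  0100(✓)  0111(✓)  1000(✓)  1001(✓)  1100(✓)  1101(✓)  1111(✓)
size-2^1 implicants → -100  -111  1-00(✓)  1-01(✓)  100-(✓)  11-1  110-(✓)
size-2^2 implicants → 1-0-
Unchecked terms (primes): -100, -111, 0010, 1-0-, 11-1

-100, -111, 0010, 11-1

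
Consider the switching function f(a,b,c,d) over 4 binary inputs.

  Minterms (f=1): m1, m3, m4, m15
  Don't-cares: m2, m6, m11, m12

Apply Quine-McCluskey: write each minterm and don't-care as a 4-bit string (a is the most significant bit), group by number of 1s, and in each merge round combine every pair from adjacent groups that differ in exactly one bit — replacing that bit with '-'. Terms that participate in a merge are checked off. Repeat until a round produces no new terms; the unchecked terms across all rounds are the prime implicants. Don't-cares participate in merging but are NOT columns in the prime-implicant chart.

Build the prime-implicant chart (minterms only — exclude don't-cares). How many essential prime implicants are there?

2

Round 0: 0001✓ 0010✓ 0011✓ 0100✓ 0110✓ 1011✓ 1100✓ 1111✓
Round 1: -011 -100 0-10 00-1 001- 01-0 1-11
PIs = {-011, -100, 0-10, 00-1, 001-, 01-0, 1-11}
Coverage chart:
  m1: 00-1 ←essential
  m3: -011,00-1,001-
  m4: -100,01-0
  m15: 1-11 ←essential
Essential: 00-1, 1-11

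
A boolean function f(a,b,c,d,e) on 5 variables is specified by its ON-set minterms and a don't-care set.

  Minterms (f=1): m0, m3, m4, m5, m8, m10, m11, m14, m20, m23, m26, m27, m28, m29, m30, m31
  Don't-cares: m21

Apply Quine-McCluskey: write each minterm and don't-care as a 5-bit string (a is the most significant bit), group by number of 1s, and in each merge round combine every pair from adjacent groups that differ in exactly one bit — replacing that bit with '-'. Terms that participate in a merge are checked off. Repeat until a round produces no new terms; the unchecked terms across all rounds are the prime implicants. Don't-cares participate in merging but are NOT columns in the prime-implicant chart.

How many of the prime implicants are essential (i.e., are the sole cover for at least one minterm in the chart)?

4

Round 0: 00000✓ 00011✓ 00100✓ 00101✓ 01000✓ 01010✓ 01011✓ 01110✓ 10100✓ 10101✓ 10111✓ 11010✓ 11011✓ 11100✓ 11101✓ 11110✓ 11111✓
Round 1: -0100✓ -0101✓ -1010✓ -1011✓ -1110✓ 0-000 0-011 00-00 0010-✓ 01-10✓ 010-0 0101-✓ 1-100✓ 1-101✓ 1-111✓ 101-1✓ 1010-✓ 11-10✓ 11-11✓ 1101-✓ 111-0✓ 111-1✓ 1110-✓ 1111-✓
Round 2: -010- -1-10 -101- 1-1-1 1-10- 11-1- 111--
PIs = {-010-, -1-10, -101-, 0-000, 0-011, 00-00, 010-0, 1-1-1, 1-10-, 11-1-, 111--}
Coverage chart:
  m0: 0-000,00-00
  m3: 0-011 ←essential
  m4: -010-,00-00
  m5: -010- ←essential
  m8: 0-000,010-0
  m10: -1-10,-101-,010-0
  m11: -101-,0-011
  m14: -1-10 ←essential
  m20: -010-,1-10-
  m23: 1-1-1 ←essential
  m26: -1-10,-101-,11-1-
  m27: -101-,11-1-
  m28: 1-10-,111--
  m29: 1-1-1,1-10-,111--
  m30: -1-10,11-1-,111--
  m31: 1-1-1,11-1-,111--
Essential: -010-, -1-10, 0-011, 1-1-1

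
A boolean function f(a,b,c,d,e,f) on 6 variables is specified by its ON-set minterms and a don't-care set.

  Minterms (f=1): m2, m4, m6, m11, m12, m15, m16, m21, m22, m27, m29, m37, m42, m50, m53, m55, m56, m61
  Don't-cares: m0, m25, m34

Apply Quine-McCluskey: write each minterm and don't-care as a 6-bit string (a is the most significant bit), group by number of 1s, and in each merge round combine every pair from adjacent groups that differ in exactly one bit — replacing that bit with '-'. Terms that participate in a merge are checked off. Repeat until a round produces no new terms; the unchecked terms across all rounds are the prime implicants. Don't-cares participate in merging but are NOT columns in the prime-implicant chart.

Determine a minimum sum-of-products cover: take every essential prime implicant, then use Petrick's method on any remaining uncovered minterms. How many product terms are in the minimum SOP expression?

Round 0: 000000✓ 000010✓ 000100✓ 000110✓ 001011✓ 001100✓ 001111✓ 010000✓ 010101✓ 010110✓ 011001✓ 011011✓ 011101✓ 100010✓ 100101✓ 101010✓ 110010✓ 110101✓ 110111✓ 111000 111101✓
Round 1: -00010 -10101✓ -11101✓ 0-0000 0-0110 0-1011 00-100 000-00✓ 000-10✓ 0000-0✓ 0001-0✓ 001-11 01-101✓ 011-01 0110-1 1-0010 1-0101 10-010 11-101✓ 1101-1
Round 2: -1-101 000--0
PIs = {-00010, -1-101, 0-0000, 0-0110, 0-1011, 00-100, 000--0, 001-11, 011-01, 0110-1, 1-0010, 1-0101, 10-010, 1101-1, 111000}
Coverage chart:
  m2: -00010,000--0
  m4: 00-100,000--0
  m6: 0-0110,000--0
  m11: 0-1011,001-11
  m12: 00-100 ←essential
  m15: 001-11 ←essential
  m16: 0-0000 ←essential
  m21: -1-101 ←essential
  m22: 0-0110 ←essential
  m27: 0-1011,0110-1
  m29: -1-101,011-01
  m37: 1-0101 ←essential
  m42: 10-010 ←essential
  m50: 1-0010 ←essential
  m53: -1-101,1-0101,1101-1
  m55: 1101-1 ←essential
  m56: 111000 ←essential
  m61: -1-101 ←essential
Essential: -1-101, 0-0000, 0-0110, 00-100, 001-11, 1-0010, 1-0101, 10-010, 1101-1, 111000
Petrick residual → -00010, 0-1011
Min cover (12 terms): b'c'd'ef' + bde'f + a'c'd'e'f' + a'c'def' + a'cd'ef + a'b'de'f' + a'b'cef + ac'd'ef' + ac'de'f + ab'd'ef' + abc'df + abcd'e'f'

12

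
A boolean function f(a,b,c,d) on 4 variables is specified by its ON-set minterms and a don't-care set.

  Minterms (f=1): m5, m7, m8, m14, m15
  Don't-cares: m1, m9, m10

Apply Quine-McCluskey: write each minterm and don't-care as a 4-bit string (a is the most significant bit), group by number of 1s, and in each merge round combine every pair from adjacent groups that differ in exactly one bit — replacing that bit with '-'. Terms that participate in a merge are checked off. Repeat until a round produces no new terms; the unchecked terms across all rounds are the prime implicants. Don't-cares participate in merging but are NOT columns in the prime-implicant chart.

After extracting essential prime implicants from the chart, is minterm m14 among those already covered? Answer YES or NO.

NO

[col 0] 0001*, 0101*, 0111*, 1000*, 1001*, 1010*, 1110*, 1111*
[col 1] -001, -111, 0-01, 01-1, 1-10, 10-0, 100-, 111-
Prime implicants: -001, -111, 0-01, 01-1, 1-10, 10-0, 100-, 111-
PI chart (minterm → PIs covering it):
  5 | 0-01,01-1
  7 | -111,01-1
  8 | 10-0,100-
  14 | 1-10,111-
  15 | -111,111-
(no essential prime implicants)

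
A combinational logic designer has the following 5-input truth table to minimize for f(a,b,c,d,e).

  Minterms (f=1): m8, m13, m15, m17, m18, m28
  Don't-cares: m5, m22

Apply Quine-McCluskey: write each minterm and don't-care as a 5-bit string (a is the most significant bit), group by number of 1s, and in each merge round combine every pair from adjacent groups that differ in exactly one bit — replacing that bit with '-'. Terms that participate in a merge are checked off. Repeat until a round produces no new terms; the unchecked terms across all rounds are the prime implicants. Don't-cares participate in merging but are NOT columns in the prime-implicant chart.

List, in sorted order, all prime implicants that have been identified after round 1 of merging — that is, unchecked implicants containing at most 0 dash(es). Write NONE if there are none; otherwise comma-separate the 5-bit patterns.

01000, 10001, 11100

size-2^0 implicants → 00101(✓)  01000  01101(✓)  01111(✓)  10001  10010(✓)  10110(✓)  11100
size-2^1 implicants → 0-101  011-1  10-10
Unchecked terms (primes): 0-101, 01000, 011-1, 10-10, 10001, 11100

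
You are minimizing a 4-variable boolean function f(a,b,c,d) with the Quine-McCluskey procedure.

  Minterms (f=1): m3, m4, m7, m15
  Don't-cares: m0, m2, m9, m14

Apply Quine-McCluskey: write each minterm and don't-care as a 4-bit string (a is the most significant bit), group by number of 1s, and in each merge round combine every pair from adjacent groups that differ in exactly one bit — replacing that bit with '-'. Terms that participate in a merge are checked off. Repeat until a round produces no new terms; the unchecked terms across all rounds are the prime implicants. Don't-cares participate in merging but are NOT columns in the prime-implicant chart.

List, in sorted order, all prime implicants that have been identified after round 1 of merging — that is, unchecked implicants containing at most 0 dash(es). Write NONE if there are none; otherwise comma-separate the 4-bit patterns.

size-2^0 implicants → 0000(✓)  0010(✓)  0011(✓)  0100(✓)  0111(✓)  1001  1110(✓)  1111(✓)
size-2^1 implicants → -111  0-00  0-11  00-0  001-  111-
Unchecked terms (primes): -111, 0-00, 0-11, 00-0, 001-, 1001, 111-

1001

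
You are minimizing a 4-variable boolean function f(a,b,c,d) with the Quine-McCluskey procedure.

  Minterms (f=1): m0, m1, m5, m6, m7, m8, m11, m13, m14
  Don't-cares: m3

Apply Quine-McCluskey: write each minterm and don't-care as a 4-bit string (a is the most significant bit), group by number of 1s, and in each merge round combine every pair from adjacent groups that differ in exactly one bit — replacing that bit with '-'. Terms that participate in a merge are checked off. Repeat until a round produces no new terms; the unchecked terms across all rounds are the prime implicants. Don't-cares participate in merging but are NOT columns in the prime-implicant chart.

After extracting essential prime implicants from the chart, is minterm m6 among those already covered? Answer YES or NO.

YES

size-2^0 implicants → 0000(✓)  0001(✓)  0011(✓)  0101(✓)  0110(✓)  0111(✓)  1000(✓)  1011(✓)  1101(✓)  1110(✓)
size-2^1 implicants → -000  -011  -101  -110  0-01(✓)  0-11(✓)  00-1(✓)  000-  01-1(✓)  011-
size-2^2 implicants → 0--1
Unchecked terms (primes): -000, -011, -101, -110, 0--1, 000-, 011-
Minterm coverage:
  m0 ⊆ -000,000-
  m1 ⊆ 0--1,000-
  m5 ⊆ -101,0--1
  m6 ⊆ -110,011-
  m7 ⊆ 0--1,011-
  m8 ⊆ -000 [E]
  m11 ⊆ -011 [E]
  m13 ⊆ -101 [E]
  m14 ⊆ -110 [E]
E = {-000, -011, -101, -110}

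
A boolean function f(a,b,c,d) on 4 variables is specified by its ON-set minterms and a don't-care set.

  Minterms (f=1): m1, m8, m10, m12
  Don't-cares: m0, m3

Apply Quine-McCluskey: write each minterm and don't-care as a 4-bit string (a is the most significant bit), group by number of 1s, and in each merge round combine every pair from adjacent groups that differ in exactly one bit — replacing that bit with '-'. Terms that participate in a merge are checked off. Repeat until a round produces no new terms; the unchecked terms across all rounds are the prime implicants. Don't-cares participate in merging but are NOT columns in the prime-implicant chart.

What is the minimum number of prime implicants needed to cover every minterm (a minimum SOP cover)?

Round 0: 0000✓ 0001✓ 0011✓ 1000✓ 1010✓ 1100✓
Round 1: -000 00-1 000- 1-00 10-0
PIs = {-000, 00-1, 000-, 1-00, 10-0}
Coverage chart:
  m1: 00-1,000-
  m8: -000,1-00,10-0
  m10: 10-0 ←essential
  m12: 1-00 ←essential
Essential: 1-00, 10-0
Petrick residual → 00-1
Min cover (3 terms): a'b'd + ac'd' + ab'd'

3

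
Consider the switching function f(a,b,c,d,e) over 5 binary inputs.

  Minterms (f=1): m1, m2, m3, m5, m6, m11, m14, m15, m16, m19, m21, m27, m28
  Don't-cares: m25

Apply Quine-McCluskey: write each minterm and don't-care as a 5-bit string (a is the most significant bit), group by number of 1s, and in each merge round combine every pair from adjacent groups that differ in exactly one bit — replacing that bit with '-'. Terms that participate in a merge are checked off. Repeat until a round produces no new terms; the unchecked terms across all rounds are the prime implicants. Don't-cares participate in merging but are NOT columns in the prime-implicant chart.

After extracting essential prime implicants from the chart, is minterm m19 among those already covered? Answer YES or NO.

YES

[col 0] 00001*, 00010*, 00011*, 00101*, 00110*, 01011*, 01110*, 01111*, 10000, 10011*, 10101*, 11001*, 11011*, 11100
[col 1] -0011*, -0101, -1011*, 0-011*, 0-110, 00-01, 00-10, 000-1, 0001-, 01-11, 0111-, 1-011*, 110-1
[col 2] --011
Prime implicants: --011, -0101, 0-110, 00-01, 00-10, 000-1, 0001-, 01-11, 0111-, 10000, 110-1, 11100
PI chart (minterm → PIs covering it):
  1 | 00-01,000-1
  2 | 00-10,0001-
  3 | --011,000-1,0001-
  5 | -0101,00-01
  6 | 0-110,00-10
  11 | --011,01-11
  14 | 0-110,0111-
  15 | 01-11,0111-
  16 | 10000  (sole → essential)
  19 | --011  (sole → essential)
  21 | -0101  (sole → essential)
  27 | --011,110-1
  28 | 11100  (sole → essential)
Essential prime implicants: --011, -0101, 10000, 11100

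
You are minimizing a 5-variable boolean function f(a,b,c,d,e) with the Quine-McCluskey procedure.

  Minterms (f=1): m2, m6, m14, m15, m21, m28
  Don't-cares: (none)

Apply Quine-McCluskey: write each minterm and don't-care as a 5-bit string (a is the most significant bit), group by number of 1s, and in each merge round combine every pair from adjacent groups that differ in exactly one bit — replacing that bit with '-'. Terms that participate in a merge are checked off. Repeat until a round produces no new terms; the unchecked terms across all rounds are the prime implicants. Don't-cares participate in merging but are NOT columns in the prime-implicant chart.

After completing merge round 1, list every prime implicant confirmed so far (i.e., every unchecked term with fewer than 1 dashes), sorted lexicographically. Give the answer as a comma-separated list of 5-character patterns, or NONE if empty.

10101, 11100

Round 0: 00010✓ 00110✓ 01110✓ 01111✓ 10101 11100
Round 1: 0-110 00-10 0111-
PIs = {0-110, 00-10, 0111-, 10101, 11100}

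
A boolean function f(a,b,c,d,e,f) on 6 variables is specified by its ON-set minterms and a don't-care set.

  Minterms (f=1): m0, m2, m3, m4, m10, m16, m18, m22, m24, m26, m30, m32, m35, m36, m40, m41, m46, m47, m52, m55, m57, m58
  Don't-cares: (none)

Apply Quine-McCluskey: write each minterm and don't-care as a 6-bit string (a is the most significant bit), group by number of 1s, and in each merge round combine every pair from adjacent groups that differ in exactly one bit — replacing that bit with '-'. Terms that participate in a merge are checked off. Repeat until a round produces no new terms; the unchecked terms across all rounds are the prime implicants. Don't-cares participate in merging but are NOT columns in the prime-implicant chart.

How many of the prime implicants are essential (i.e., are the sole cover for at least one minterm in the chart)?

size-2^0 implicants → 000000(✓)  000010(✓)  000011(✓)  000100(✓)  001010(✓)  010000(✓)  010010(✓)  010110(✓)  011000(✓)  011010(✓)  011110(✓)  100000(✓)  100011(✓)  100100(✓)  101000(✓)  101001(✓)  101110(✓)  101111(✓)  110100(✓)  110111  111001(✓)  111010(✓)
size-2^1 implicants → -00000(✓)  -00011  -00100(✓)  -11010  0-0000(✓)  0-0010(✓)  0-1010(✓)  00-010(✓)  000-00(✓)  0000-0(✓)  00001-  01-000(✓)  01-010(✓)  01-110(✓)  010-10(✓)  0100-0(✓)  011-10(✓)  0110-0(✓)  1-0100  1-1001  10-000  100-00(✓)  10100-  10111-
size-2^2 implicants → -00-00  0--010  0-00-0  01--10  01-0-0
Unchecked terms (primes): -00-00, -00011, -11010, 0--010, 0-00-0, 00001-, 01--10, 01-0-0, 1-0100, 1-1001, 10-000, 10100-, 10111-, 110111
Minterm coverage:
  m0 ⊆ -00-00,0-00-0
  m2 ⊆ 0--010,0-00-0,00001-
  m3 ⊆ -00011,00001-
  m4 ⊆ -00-00 [E]
  m10 ⊆ 0--010 [E]
  m16 ⊆ 0-00-0,01-0-0
  m18 ⊆ 0--010,0-00-0,01--10,01-0-0
  m22 ⊆ 01--10 [E]
  m24 ⊆ 01-0-0 [E]
  m26 ⊆ -11010,0--010,01--10,01-0-0
  m30 ⊆ 01--10 [E]
  m32 ⊆ -00-00,10-000
  m35 ⊆ -00011 [E]
  m36 ⊆ -00-00,1-0100
  m40 ⊆ 10-000,10100-
  m41 ⊆ 1-1001,10100-
  m46 ⊆ 10111- [E]
  m47 ⊆ 10111- [E]
  m52 ⊆ 1-0100 [E]
  m55 ⊆ 110111 [E]
  m57 ⊆ 1-1001 [E]
  m58 ⊆ -11010 [E]
E = {-00-00, -00011, -11010, 0--010, 01--10, 01-0-0, 1-0100, 1-1001, 10111-, 110111}

10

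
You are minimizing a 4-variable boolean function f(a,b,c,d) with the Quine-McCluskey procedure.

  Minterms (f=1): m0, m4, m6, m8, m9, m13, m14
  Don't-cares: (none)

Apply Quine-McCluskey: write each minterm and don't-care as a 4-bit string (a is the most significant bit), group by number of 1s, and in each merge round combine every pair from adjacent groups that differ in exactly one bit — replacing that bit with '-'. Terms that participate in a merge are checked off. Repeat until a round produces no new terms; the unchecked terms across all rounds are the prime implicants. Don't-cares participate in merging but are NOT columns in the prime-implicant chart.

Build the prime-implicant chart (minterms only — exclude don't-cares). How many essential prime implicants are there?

2

[col 0] 0000*, 0100*, 0110*, 1000*, 1001*, 1101*, 1110*
[col 1] -000, -110, 0-00, 01-0, 1-01, 100-
Prime implicants: -000, -110, 0-00, 01-0, 1-01, 100-
PI chart (minterm → PIs covering it):
  0 | -000,0-00
  4 | 0-00,01-0
  6 | -110,01-0
  8 | -000,100-
  9 | 1-01,100-
  13 | 1-01  (sole → essential)
  14 | -110  (sole → essential)
Essential prime implicants: -110, 1-01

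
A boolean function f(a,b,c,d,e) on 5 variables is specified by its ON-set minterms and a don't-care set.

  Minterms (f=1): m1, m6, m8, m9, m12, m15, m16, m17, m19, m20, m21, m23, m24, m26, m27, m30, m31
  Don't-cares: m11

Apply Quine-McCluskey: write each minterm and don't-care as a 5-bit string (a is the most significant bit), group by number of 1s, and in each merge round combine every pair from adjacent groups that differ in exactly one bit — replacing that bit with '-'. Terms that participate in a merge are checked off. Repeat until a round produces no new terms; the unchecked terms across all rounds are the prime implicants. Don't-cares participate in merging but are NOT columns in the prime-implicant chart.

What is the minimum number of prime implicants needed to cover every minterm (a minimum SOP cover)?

8

[col 0] 00001*, 00110, 01000*, 01001*, 01011*, 01100*, 01111*, 10000*, 10001*, 10011*, 10100*, 10101*, 10111*, 11000*, 11010*, 11011*, 11110*, 11111*
[col 1] -0001, -1000, -1011*, -1111*, 0-001, 01-00, 01-11*, 010-1, 0100-, 1-000, 1-011*, 1-111*, 10-00*, 10-01*, 10-11*, 100-1*, 1000-*, 101-1*, 1010-*, 11-10*, 11-11*, 110-0, 1101-*, 1111-*
[col 2] -1-11, 1--11, 10--1, 10-0-, 11-1-
Prime implicants: -0001, -1-11, -1000, 0-001, 00110, 01-00, 010-1, 0100-, 1--11, 1-000, 10--1, 10-0-, 11-1-, 110-0
PI chart (minterm → PIs covering it):
  1 | -0001,0-001
  6 | 00110  (sole → essential)
  8 | -1000,01-00,0100-
  9 | 0-001,010-1,0100-
  12 | 01-00  (sole → essential)
  15 | -1-11  (sole → essential)
  16 | 1-000,10-0-
  17 | -0001,10--1,10-0-
  19 | 1--11,10--1
  20 | 10-0-  (sole → essential)
  21 | 10--1,10-0-
  23 | 1--11,10--1
  24 | -1000,1-000,110-0
  26 | 11-1-,110-0
  27 | -1-11,1--11,11-1-
  30 | 11-1-  (sole → essential)
  31 | -1-11,1--11,11-1-
Essential prime implicants: -1-11, 00110, 01-00, 10-0-, 11-1-
Petrick residual → -1000, 0-001, 1--11
Minimum SOP uses 8 PIs: bde + bc'd'e' + a'c'd'e + a'b'cde' + a'bd'e' + ade + ab'd' + abd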